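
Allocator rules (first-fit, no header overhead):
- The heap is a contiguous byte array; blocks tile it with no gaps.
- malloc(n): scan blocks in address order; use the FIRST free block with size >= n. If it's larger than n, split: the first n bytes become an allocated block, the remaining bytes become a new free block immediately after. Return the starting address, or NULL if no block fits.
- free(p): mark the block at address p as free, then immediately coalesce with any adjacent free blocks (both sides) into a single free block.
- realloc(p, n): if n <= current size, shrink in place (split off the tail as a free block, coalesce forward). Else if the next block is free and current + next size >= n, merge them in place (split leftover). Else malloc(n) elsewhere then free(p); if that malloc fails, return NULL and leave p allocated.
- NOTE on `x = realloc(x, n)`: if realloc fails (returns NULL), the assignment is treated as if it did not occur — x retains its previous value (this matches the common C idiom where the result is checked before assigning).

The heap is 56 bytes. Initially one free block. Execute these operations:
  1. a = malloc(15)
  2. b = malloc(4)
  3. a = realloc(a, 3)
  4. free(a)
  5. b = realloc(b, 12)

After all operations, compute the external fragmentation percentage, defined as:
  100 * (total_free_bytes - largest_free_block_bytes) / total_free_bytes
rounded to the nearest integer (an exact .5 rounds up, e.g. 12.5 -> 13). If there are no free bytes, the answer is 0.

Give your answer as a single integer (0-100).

Op 1: a = malloc(15) -> a = 0; heap: [0-14 ALLOC][15-55 FREE]
Op 2: b = malloc(4) -> b = 15; heap: [0-14 ALLOC][15-18 ALLOC][19-55 FREE]
Op 3: a = realloc(a, 3) -> a = 0; heap: [0-2 ALLOC][3-14 FREE][15-18 ALLOC][19-55 FREE]
Op 4: free(a) -> (freed a); heap: [0-14 FREE][15-18 ALLOC][19-55 FREE]
Op 5: b = realloc(b, 12) -> b = 15; heap: [0-14 FREE][15-26 ALLOC][27-55 FREE]
Free blocks: [15 29] total_free=44 largest=29 -> 100*(44-29)/44 = 1500/44 ≈ 34.091 -> rounds to 34

Answer: 34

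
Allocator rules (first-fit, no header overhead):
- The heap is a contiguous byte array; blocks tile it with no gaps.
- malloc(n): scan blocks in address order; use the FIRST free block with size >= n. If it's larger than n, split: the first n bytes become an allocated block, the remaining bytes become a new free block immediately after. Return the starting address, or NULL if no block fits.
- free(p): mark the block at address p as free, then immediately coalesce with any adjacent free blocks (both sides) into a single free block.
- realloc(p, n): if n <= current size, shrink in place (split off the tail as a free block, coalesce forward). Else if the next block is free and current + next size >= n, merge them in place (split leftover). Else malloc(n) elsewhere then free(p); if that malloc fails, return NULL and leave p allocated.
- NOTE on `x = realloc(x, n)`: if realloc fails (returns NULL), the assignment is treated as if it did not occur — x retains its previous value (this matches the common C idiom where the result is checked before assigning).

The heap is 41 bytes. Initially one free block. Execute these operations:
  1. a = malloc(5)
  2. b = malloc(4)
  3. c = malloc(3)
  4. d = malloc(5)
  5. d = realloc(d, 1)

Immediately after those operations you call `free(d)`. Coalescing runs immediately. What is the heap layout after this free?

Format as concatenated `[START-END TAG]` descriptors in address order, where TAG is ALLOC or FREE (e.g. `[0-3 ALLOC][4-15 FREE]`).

Op 1: a = malloc(5) -> a = 0; heap: [0-4 ALLOC][5-40 FREE]
Op 2: b = malloc(4) -> b = 5; heap: [0-4 ALLOC][5-8 ALLOC][9-40 FREE]
Op 3: c = malloc(3) -> c = 9; heap: [0-4 ALLOC][5-8 ALLOC][9-11 ALLOC][12-40 FREE]
Op 4: d = malloc(5) -> d = 12; heap: [0-4 ALLOC][5-8 ALLOC][9-11 ALLOC][12-16 ALLOC][17-40 FREE]
Op 5: d = realloc(d, 1) -> d = 12; heap: [0-4 ALLOC][5-8 ALLOC][9-11 ALLOC][12-12 ALLOC][13-40 FREE]
free(d): d = 12 -> block [12-12 ALLOC]; mark free, coalesce with adjacent free neighbors -> [0-4 ALLOC][5-8 ALLOC][9-11 ALLOC][12-40 FREE]

Answer: [0-4 ALLOC][5-8 ALLOC][9-11 ALLOC][12-40 FREE]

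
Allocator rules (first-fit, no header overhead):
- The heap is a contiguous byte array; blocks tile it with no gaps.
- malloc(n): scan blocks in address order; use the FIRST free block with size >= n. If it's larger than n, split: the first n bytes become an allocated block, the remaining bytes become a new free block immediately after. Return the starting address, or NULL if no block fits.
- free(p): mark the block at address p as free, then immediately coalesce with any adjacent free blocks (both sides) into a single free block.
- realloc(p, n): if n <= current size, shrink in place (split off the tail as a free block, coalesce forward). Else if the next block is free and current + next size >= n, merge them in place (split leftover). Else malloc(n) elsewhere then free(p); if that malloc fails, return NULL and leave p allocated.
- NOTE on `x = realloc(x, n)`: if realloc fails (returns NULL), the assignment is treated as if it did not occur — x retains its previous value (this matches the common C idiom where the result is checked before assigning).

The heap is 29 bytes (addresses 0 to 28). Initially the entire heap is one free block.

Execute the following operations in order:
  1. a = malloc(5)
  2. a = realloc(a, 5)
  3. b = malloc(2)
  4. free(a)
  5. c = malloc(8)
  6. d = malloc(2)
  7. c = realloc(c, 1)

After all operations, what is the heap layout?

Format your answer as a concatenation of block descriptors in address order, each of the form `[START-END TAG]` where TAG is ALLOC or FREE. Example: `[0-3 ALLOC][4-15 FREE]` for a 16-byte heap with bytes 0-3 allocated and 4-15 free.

Answer: [0-1 ALLOC][2-4 FREE][5-6 ALLOC][7-7 ALLOC][8-28 FREE]

Derivation:
Op 1: a = malloc(5) -> a = 0; heap: [0-4 ALLOC][5-28 FREE]
Op 2: a = realloc(a, 5) -> a = 0; heap: [0-4 ALLOC][5-28 FREE]
Op 3: b = malloc(2) -> b = 5; heap: [0-4 ALLOC][5-6 ALLOC][7-28 FREE]
Op 4: free(a) -> (freed a); heap: [0-4 FREE][5-6 ALLOC][7-28 FREE]
Op 5: c = malloc(8) -> c = 7; heap: [0-4 FREE][5-6 ALLOC][7-14 ALLOC][15-28 FREE]
Op 6: d = malloc(2) -> d = 0; heap: [0-1 ALLOC][2-4 FREE][5-6 ALLOC][7-14 ALLOC][15-28 FREE]
Op 7: c = realloc(c, 1) -> c = 7; heap: [0-1 ALLOC][2-4 FREE][5-6 ALLOC][7-7 ALLOC][8-28 FREE]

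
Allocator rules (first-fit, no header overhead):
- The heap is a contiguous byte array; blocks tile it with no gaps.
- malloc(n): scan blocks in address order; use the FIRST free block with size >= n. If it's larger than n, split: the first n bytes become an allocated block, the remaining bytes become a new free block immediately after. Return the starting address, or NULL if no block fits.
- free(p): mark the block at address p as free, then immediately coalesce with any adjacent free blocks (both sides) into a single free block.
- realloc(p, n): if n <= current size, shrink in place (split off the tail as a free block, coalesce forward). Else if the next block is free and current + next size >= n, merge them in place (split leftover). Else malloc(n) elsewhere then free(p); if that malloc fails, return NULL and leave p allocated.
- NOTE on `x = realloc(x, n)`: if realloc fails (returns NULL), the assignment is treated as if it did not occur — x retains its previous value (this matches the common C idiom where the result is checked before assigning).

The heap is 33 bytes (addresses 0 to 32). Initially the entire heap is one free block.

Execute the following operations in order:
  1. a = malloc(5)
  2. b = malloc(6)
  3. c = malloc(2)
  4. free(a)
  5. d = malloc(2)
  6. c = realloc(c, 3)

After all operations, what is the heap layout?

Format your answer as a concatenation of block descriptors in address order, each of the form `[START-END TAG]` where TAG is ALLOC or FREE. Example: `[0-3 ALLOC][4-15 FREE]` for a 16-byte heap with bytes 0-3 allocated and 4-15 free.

Answer: [0-1 ALLOC][2-4 FREE][5-10 ALLOC][11-13 ALLOC][14-32 FREE]

Derivation:
Op 1: a = malloc(5) -> a = 0; heap: [0-4 ALLOC][5-32 FREE]
Op 2: b = malloc(6) -> b = 5; heap: [0-4 ALLOC][5-10 ALLOC][11-32 FREE]
Op 3: c = malloc(2) -> c = 11; heap: [0-4 ALLOC][5-10 ALLOC][11-12 ALLOC][13-32 FREE]
Op 4: free(a) -> (freed a); heap: [0-4 FREE][5-10 ALLOC][11-12 ALLOC][13-32 FREE]
Op 5: d = malloc(2) -> d = 0; heap: [0-1 ALLOC][2-4 FREE][5-10 ALLOC][11-12 ALLOC][13-32 FREE]
Op 6: c = realloc(c, 3) -> c = 11; heap: [0-1 ALLOC][2-4 FREE][5-10 ALLOC][11-13 ALLOC][14-32 FREE]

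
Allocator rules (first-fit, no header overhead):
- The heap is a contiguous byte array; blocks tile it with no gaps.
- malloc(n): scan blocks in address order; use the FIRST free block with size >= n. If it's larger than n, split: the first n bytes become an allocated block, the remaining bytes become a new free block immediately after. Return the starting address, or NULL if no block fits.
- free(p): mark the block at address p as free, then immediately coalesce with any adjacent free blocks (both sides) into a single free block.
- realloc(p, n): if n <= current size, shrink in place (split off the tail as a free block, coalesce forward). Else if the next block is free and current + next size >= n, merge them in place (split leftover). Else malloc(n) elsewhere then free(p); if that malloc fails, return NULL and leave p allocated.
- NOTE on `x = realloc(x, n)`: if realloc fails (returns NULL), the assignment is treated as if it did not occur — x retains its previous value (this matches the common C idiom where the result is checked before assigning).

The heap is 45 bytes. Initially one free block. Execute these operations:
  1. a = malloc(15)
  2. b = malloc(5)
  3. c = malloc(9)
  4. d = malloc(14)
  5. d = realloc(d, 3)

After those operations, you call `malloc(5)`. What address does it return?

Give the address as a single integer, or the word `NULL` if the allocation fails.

Op 1: a = malloc(15) -> a = 0; heap: [0-14 ALLOC][15-44 FREE]
Op 2: b = malloc(5) -> b = 15; heap: [0-14 ALLOC][15-19 ALLOC][20-44 FREE]
Op 3: c = malloc(9) -> c = 20; heap: [0-14 ALLOC][15-19 ALLOC][20-28 ALLOC][29-44 FREE]
Op 4: d = malloc(14) -> d = 29; heap: [0-14 ALLOC][15-19 ALLOC][20-28 ALLOC][29-42 ALLOC][43-44 FREE]
Op 5: d = realloc(d, 3) -> d = 29; heap: [0-14 ALLOC][15-19 ALLOC][20-28 ALLOC][29-31 ALLOC][32-44 FREE]
malloc(5): first-fit scan over [0-14 ALLOC][15-19 ALLOC][20-28 ALLOC][29-31 ALLOC][32-44 FREE] -> 32

Answer: 32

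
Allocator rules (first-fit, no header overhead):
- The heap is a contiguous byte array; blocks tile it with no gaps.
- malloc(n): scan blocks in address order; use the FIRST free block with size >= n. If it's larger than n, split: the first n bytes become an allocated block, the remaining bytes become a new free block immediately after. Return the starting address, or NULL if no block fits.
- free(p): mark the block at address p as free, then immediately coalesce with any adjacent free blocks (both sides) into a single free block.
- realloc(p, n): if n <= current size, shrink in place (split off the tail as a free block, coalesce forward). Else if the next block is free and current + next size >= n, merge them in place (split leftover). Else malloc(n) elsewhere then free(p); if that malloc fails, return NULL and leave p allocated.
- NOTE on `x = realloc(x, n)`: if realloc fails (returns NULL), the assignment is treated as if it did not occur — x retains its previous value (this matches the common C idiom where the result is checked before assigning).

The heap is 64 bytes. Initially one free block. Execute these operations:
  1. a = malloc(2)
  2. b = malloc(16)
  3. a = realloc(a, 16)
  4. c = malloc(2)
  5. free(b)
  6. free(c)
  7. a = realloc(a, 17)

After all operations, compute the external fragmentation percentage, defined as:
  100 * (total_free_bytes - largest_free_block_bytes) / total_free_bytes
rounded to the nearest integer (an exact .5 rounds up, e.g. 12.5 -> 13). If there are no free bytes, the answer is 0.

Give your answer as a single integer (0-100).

Answer: 38

Derivation:
Op 1: a = malloc(2) -> a = 0; heap: [0-1 ALLOC][2-63 FREE]
Op 2: b = malloc(16) -> b = 2; heap: [0-1 ALLOC][2-17 ALLOC][18-63 FREE]
Op 3: a = realloc(a, 16) -> a = 18; heap: [0-1 FREE][2-17 ALLOC][18-33 ALLOC][34-63 FREE]
Op 4: c = malloc(2) -> c = 0; heap: [0-1 ALLOC][2-17 ALLOC][18-33 ALLOC][34-63 FREE]
Op 5: free(b) -> (freed b); heap: [0-1 ALLOC][2-17 FREE][18-33 ALLOC][34-63 FREE]
Op 6: free(c) -> (freed c); heap: [0-17 FREE][18-33 ALLOC][34-63 FREE]
Op 7: a = realloc(a, 17) -> a = 18; heap: [0-17 FREE][18-34 ALLOC][35-63 FREE]
Free blocks: [18 29] total_free=47 largest=29 -> 100*(47-29)/47 = 1800/47 ≈ 38.298 -> rounds to 38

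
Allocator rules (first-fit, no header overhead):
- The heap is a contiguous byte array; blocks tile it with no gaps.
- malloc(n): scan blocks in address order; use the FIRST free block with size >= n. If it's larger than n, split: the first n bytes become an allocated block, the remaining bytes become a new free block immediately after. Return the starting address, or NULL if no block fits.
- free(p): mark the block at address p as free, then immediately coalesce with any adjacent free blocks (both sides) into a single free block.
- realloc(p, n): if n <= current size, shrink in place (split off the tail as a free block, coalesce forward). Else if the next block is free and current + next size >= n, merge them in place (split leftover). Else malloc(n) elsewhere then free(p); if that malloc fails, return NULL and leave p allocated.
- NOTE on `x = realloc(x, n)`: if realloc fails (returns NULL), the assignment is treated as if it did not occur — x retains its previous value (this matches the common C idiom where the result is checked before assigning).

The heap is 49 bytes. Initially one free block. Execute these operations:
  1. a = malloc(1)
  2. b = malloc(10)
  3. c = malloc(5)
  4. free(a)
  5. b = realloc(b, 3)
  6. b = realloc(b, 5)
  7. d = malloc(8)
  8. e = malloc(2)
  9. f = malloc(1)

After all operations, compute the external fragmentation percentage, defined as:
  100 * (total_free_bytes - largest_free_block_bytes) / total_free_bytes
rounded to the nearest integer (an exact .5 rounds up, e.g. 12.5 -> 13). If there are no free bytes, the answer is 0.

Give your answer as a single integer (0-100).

Answer: 11

Derivation:
Op 1: a = malloc(1) -> a = 0; heap: [0-0 ALLOC][1-48 FREE]
Op 2: b = malloc(10) -> b = 1; heap: [0-0 ALLOC][1-10 ALLOC][11-48 FREE]
Op 3: c = malloc(5) -> c = 11; heap: [0-0 ALLOC][1-10 ALLOC][11-15 ALLOC][16-48 FREE]
Op 4: free(a) -> (freed a); heap: [0-0 FREE][1-10 ALLOC][11-15 ALLOC][16-48 FREE]
Op 5: b = realloc(b, 3) -> b = 1; heap: [0-0 FREE][1-3 ALLOC][4-10 FREE][11-15 ALLOC][16-48 FREE]
Op 6: b = realloc(b, 5) -> b = 1; heap: [0-0 FREE][1-5 ALLOC][6-10 FREE][11-15 ALLOC][16-48 FREE]
Op 7: d = malloc(8) -> d = 16; heap: [0-0 FREE][1-5 ALLOC][6-10 FREE][11-15 ALLOC][16-23 ALLOC][24-48 FREE]
Op 8: e = malloc(2) -> e = 6; heap: [0-0 FREE][1-5 ALLOC][6-7 ALLOC][8-10 FREE][11-15 ALLOC][16-23 ALLOC][24-48 FREE]
Op 9: f = malloc(1) -> f = 0; heap: [0-0 ALLOC][1-5 ALLOC][6-7 ALLOC][8-10 FREE][11-15 ALLOC][16-23 ALLOC][24-48 FREE]
Free blocks: [3 25] total_free=28 largest=25 -> 100*(28-25)/28 = 300/28 ≈ 10.714 -> rounds to 11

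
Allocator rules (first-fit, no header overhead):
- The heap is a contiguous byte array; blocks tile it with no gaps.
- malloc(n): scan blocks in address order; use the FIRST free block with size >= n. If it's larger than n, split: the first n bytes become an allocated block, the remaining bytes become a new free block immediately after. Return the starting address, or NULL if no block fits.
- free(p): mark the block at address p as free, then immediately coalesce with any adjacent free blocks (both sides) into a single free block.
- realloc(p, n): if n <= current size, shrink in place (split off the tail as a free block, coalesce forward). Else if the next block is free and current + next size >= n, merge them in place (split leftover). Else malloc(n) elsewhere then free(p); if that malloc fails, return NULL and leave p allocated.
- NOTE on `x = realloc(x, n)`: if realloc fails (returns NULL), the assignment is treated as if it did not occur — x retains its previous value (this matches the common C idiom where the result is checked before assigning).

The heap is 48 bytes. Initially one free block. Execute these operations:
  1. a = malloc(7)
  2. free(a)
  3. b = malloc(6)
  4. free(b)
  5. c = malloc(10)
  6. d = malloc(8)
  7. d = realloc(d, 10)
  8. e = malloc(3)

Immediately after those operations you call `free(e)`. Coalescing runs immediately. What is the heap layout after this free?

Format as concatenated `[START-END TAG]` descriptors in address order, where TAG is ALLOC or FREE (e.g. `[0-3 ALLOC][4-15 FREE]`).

Op 1: a = malloc(7) -> a = 0; heap: [0-6 ALLOC][7-47 FREE]
Op 2: free(a) -> (freed a); heap: [0-47 FREE]
Op 3: b = malloc(6) -> b = 0; heap: [0-5 ALLOC][6-47 FREE]
Op 4: free(b) -> (freed b); heap: [0-47 FREE]
Op 5: c = malloc(10) -> c = 0; heap: [0-9 ALLOC][10-47 FREE]
Op 6: d = malloc(8) -> d = 10; heap: [0-9 ALLOC][10-17 ALLOC][18-47 FREE]
Op 7: d = realloc(d, 10) -> d = 10; heap: [0-9 ALLOC][10-19 ALLOC][20-47 FREE]
Op 8: e = malloc(3) -> e = 20; heap: [0-9 ALLOC][10-19 ALLOC][20-22 ALLOC][23-47 FREE]
free(e): e = 20 -> block [20-22 ALLOC]; mark free, coalesce with adjacent free neighbors -> [0-9 ALLOC][10-19 ALLOC][20-47 FREE]

Answer: [0-9 ALLOC][10-19 ALLOC][20-47 FREE]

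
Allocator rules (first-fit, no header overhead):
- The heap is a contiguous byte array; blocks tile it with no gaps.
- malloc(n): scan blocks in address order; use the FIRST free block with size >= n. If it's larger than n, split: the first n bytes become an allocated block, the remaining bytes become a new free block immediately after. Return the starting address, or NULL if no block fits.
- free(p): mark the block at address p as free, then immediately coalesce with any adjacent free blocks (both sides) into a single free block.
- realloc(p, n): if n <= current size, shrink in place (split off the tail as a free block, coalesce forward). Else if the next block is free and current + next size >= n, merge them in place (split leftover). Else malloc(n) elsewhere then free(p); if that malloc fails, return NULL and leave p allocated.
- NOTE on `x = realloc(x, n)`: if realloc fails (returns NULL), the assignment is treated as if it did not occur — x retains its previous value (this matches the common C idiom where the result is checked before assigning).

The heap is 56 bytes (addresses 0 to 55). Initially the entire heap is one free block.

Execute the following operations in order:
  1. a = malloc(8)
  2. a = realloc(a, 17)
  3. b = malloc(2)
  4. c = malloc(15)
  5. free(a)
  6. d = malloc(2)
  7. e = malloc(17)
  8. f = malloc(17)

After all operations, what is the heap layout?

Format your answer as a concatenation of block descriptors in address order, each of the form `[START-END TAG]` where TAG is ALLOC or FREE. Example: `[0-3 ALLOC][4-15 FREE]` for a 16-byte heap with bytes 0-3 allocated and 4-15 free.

Op 1: a = malloc(8) -> a = 0; heap: [0-7 ALLOC][8-55 FREE]
Op 2: a = realloc(a, 17) -> a = 0; heap: [0-16 ALLOC][17-55 FREE]
Op 3: b = malloc(2) -> b = 17; heap: [0-16 ALLOC][17-18 ALLOC][19-55 FREE]
Op 4: c = malloc(15) -> c = 19; heap: [0-16 ALLOC][17-18 ALLOC][19-33 ALLOC][34-55 FREE]
Op 5: free(a) -> (freed a); heap: [0-16 FREE][17-18 ALLOC][19-33 ALLOC][34-55 FREE]
Op 6: d = malloc(2) -> d = 0; heap: [0-1 ALLOC][2-16 FREE][17-18 ALLOC][19-33 ALLOC][34-55 FREE]
Op 7: e = malloc(17) -> e = 34; heap: [0-1 ALLOC][2-16 FREE][17-18 ALLOC][19-33 ALLOC][34-50 ALLOC][51-55 FREE]
Op 8: f = malloc(17) -> f = NULL; heap: [0-1 ALLOC][2-16 FREE][17-18 ALLOC][19-33 ALLOC][34-50 ALLOC][51-55 FREE]

Answer: [0-1 ALLOC][2-16 FREE][17-18 ALLOC][19-33 ALLOC][34-50 ALLOC][51-55 FREE]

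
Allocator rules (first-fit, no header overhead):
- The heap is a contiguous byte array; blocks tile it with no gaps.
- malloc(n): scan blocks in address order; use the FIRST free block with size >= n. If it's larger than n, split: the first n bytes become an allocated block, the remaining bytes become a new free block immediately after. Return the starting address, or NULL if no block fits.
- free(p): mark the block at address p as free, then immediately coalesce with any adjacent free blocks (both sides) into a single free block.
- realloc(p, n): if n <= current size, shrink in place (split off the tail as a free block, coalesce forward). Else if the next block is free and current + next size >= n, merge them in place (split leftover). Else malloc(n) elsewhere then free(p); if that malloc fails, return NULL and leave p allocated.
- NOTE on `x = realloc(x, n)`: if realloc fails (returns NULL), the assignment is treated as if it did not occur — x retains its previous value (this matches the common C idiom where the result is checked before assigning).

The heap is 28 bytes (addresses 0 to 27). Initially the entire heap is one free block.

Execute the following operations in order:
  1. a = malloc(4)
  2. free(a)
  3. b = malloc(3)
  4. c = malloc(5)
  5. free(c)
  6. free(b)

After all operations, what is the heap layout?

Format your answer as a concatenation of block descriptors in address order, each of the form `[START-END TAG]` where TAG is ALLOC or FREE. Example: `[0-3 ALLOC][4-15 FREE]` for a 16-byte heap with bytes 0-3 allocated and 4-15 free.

Answer: [0-27 FREE]

Derivation:
Op 1: a = malloc(4) -> a = 0; heap: [0-3 ALLOC][4-27 FREE]
Op 2: free(a) -> (freed a); heap: [0-27 FREE]
Op 3: b = malloc(3) -> b = 0; heap: [0-2 ALLOC][3-27 FREE]
Op 4: c = malloc(5) -> c = 3; heap: [0-2 ALLOC][3-7 ALLOC][8-27 FREE]
Op 5: free(c) -> (freed c); heap: [0-2 ALLOC][3-27 FREE]
Op 6: free(b) -> (freed b); heap: [0-27 FREE]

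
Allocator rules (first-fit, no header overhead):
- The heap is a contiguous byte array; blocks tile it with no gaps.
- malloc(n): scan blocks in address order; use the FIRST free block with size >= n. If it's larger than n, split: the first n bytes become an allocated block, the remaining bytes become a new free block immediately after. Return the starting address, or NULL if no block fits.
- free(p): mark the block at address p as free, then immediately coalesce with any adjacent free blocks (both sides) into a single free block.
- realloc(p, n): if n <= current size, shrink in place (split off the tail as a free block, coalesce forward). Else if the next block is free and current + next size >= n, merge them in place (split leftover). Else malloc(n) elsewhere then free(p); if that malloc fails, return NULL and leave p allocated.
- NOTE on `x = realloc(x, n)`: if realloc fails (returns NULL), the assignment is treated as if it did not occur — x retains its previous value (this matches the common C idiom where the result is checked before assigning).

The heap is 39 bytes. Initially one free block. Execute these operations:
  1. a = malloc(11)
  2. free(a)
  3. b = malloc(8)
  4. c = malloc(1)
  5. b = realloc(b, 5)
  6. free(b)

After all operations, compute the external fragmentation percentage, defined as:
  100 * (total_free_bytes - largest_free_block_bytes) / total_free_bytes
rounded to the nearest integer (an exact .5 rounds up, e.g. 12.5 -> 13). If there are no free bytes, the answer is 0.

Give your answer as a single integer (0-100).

Answer: 21

Derivation:
Op 1: a = malloc(11) -> a = 0; heap: [0-10 ALLOC][11-38 FREE]
Op 2: free(a) -> (freed a); heap: [0-38 FREE]
Op 3: b = malloc(8) -> b = 0; heap: [0-7 ALLOC][8-38 FREE]
Op 4: c = malloc(1) -> c = 8; heap: [0-7 ALLOC][8-8 ALLOC][9-38 FREE]
Op 5: b = realloc(b, 5) -> b = 0; heap: [0-4 ALLOC][5-7 FREE][8-8 ALLOC][9-38 FREE]
Op 6: free(b) -> (freed b); heap: [0-7 FREE][8-8 ALLOC][9-38 FREE]
Free blocks: [8 30] total_free=38 largest=30 -> 100*(38-30)/38 = 800/38 ≈ 21.053 -> rounds to 21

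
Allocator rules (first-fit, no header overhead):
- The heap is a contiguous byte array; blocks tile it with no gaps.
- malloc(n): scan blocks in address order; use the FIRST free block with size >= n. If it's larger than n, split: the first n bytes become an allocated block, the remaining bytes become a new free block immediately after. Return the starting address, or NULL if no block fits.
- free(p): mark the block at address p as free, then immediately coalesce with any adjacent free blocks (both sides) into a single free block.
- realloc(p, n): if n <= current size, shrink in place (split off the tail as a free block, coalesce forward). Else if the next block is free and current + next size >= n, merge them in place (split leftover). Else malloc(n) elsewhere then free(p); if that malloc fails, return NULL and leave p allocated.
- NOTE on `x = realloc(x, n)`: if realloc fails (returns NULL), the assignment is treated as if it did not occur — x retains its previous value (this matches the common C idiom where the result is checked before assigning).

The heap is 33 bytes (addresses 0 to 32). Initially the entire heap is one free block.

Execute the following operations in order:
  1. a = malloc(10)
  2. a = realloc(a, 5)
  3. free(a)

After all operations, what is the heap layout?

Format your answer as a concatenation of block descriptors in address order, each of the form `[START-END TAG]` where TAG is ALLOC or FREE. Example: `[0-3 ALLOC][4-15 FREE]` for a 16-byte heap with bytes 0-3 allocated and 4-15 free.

Answer: [0-32 FREE]

Derivation:
Op 1: a = malloc(10) -> a = 0; heap: [0-9 ALLOC][10-32 FREE]
Op 2: a = realloc(a, 5) -> a = 0; heap: [0-4 ALLOC][5-32 FREE]
Op 3: free(a) -> (freed a); heap: [0-32 FREE]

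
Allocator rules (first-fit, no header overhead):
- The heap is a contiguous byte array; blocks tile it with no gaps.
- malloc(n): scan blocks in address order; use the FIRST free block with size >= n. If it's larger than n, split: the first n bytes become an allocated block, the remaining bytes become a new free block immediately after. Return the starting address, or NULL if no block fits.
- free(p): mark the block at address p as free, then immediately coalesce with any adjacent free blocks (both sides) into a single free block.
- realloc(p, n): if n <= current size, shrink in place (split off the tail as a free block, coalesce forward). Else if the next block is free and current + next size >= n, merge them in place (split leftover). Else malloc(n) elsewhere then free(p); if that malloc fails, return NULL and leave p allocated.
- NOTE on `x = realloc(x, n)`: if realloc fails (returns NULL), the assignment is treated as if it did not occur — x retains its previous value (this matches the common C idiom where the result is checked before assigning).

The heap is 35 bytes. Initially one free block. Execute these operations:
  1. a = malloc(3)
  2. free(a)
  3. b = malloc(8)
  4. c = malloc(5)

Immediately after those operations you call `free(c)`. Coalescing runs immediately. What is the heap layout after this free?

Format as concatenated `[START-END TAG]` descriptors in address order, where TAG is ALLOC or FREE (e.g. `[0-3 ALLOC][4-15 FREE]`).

Answer: [0-7 ALLOC][8-34 FREE]

Derivation:
Op 1: a = malloc(3) -> a = 0; heap: [0-2 ALLOC][3-34 FREE]
Op 2: free(a) -> (freed a); heap: [0-34 FREE]
Op 3: b = malloc(8) -> b = 0; heap: [0-7 ALLOC][8-34 FREE]
Op 4: c = malloc(5) -> c = 8; heap: [0-7 ALLOC][8-12 ALLOC][13-34 FREE]
free(c): c = 8 -> block [8-12 ALLOC]; mark free, coalesce with adjacent free neighbors -> [0-7 ALLOC][8-34 FREE]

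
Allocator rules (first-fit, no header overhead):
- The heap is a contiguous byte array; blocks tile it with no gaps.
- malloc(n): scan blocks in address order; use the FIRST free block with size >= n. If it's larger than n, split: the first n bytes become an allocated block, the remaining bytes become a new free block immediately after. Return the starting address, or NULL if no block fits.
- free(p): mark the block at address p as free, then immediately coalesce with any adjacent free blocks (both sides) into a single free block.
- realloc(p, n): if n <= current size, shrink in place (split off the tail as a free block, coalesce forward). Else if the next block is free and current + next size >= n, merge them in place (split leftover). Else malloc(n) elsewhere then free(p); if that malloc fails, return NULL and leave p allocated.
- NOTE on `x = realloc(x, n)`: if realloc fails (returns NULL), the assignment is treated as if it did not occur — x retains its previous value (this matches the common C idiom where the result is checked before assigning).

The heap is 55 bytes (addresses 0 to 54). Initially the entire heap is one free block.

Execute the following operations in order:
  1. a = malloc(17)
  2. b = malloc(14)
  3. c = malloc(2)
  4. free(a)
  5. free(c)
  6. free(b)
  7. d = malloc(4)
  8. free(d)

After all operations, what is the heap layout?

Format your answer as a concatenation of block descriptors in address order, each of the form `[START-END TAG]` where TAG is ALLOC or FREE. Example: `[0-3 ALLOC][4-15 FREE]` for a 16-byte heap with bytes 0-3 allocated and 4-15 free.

Answer: [0-54 FREE]

Derivation:
Op 1: a = malloc(17) -> a = 0; heap: [0-16 ALLOC][17-54 FREE]
Op 2: b = malloc(14) -> b = 17; heap: [0-16 ALLOC][17-30 ALLOC][31-54 FREE]
Op 3: c = malloc(2) -> c = 31; heap: [0-16 ALLOC][17-30 ALLOC][31-32 ALLOC][33-54 FREE]
Op 4: free(a) -> (freed a); heap: [0-16 FREE][17-30 ALLOC][31-32 ALLOC][33-54 FREE]
Op 5: free(c) -> (freed c); heap: [0-16 FREE][17-30 ALLOC][31-54 FREE]
Op 6: free(b) -> (freed b); heap: [0-54 FREE]
Op 7: d = malloc(4) -> d = 0; heap: [0-3 ALLOC][4-54 FREE]
Op 8: free(d) -> (freed d); heap: [0-54 FREE]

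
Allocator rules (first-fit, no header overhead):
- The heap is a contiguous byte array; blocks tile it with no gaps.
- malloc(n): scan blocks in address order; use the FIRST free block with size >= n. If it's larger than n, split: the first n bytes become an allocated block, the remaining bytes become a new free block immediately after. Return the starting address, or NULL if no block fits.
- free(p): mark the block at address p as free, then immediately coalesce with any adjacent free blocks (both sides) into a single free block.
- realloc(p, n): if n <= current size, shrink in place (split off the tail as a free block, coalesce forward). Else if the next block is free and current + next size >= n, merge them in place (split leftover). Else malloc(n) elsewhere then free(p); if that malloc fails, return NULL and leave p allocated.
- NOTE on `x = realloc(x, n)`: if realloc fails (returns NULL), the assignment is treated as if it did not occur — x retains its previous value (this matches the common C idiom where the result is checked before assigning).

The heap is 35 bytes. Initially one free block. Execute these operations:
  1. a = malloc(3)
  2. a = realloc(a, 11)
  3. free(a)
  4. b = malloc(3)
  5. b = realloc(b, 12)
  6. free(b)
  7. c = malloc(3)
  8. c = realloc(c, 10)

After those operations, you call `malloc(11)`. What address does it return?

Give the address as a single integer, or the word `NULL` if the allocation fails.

Answer: 10

Derivation:
Op 1: a = malloc(3) -> a = 0; heap: [0-2 ALLOC][3-34 FREE]
Op 2: a = realloc(a, 11) -> a = 0; heap: [0-10 ALLOC][11-34 FREE]
Op 3: free(a) -> (freed a); heap: [0-34 FREE]
Op 4: b = malloc(3) -> b = 0; heap: [0-2 ALLOC][3-34 FREE]
Op 5: b = realloc(b, 12) -> b = 0; heap: [0-11 ALLOC][12-34 FREE]
Op 6: free(b) -> (freed b); heap: [0-34 FREE]
Op 7: c = malloc(3) -> c = 0; heap: [0-2 ALLOC][3-34 FREE]
Op 8: c = realloc(c, 10) -> c = 0; heap: [0-9 ALLOC][10-34 FREE]
malloc(11): first-fit scan over [0-9 ALLOC][10-34 FREE] -> 10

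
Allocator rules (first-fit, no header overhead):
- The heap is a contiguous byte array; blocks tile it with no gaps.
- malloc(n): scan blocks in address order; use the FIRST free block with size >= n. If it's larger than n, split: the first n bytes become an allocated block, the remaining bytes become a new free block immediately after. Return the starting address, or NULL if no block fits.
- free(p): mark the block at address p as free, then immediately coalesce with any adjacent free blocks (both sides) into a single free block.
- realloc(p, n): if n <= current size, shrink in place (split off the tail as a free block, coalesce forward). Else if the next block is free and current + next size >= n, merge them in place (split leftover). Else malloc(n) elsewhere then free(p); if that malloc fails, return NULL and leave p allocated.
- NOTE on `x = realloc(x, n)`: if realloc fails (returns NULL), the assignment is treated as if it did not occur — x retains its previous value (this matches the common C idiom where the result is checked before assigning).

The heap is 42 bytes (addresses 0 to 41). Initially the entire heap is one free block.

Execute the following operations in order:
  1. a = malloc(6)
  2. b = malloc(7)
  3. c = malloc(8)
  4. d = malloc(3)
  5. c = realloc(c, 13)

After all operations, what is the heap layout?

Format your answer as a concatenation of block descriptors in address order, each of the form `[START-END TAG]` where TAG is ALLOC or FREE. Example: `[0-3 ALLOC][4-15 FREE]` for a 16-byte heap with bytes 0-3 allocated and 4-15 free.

Op 1: a = malloc(6) -> a = 0; heap: [0-5 ALLOC][6-41 FREE]
Op 2: b = malloc(7) -> b = 6; heap: [0-5 ALLOC][6-12 ALLOC][13-41 FREE]
Op 3: c = malloc(8) -> c = 13; heap: [0-5 ALLOC][6-12 ALLOC][13-20 ALLOC][21-41 FREE]
Op 4: d = malloc(3) -> d = 21; heap: [0-5 ALLOC][6-12 ALLOC][13-20 ALLOC][21-23 ALLOC][24-41 FREE]
Op 5: c = realloc(c, 13) -> c = 24; heap: [0-5 ALLOC][6-12 ALLOC][13-20 FREE][21-23 ALLOC][24-36 ALLOC][37-41 FREE]

Answer: [0-5 ALLOC][6-12 ALLOC][13-20 FREE][21-23 ALLOC][24-36 ALLOC][37-41 FREE]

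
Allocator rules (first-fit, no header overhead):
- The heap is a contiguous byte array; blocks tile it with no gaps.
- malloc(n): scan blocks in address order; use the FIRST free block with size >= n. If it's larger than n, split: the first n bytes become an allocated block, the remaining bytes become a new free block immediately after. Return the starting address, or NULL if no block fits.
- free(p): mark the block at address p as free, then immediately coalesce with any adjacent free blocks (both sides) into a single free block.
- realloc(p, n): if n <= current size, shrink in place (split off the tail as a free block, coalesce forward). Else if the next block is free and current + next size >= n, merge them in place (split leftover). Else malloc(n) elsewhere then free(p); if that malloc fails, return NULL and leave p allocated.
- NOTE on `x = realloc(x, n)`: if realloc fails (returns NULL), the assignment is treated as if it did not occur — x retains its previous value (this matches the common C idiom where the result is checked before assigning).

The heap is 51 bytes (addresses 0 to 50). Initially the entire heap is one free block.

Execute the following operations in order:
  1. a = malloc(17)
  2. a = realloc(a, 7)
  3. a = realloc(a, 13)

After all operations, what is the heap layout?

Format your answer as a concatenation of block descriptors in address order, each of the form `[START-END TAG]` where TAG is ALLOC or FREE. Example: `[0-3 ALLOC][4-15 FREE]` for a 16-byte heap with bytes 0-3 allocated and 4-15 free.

Op 1: a = malloc(17) -> a = 0; heap: [0-16 ALLOC][17-50 FREE]
Op 2: a = realloc(a, 7) -> a = 0; heap: [0-6 ALLOC][7-50 FREE]
Op 3: a = realloc(a, 13) -> a = 0; heap: [0-12 ALLOC][13-50 FREE]

Answer: [0-12 ALLOC][13-50 FREE]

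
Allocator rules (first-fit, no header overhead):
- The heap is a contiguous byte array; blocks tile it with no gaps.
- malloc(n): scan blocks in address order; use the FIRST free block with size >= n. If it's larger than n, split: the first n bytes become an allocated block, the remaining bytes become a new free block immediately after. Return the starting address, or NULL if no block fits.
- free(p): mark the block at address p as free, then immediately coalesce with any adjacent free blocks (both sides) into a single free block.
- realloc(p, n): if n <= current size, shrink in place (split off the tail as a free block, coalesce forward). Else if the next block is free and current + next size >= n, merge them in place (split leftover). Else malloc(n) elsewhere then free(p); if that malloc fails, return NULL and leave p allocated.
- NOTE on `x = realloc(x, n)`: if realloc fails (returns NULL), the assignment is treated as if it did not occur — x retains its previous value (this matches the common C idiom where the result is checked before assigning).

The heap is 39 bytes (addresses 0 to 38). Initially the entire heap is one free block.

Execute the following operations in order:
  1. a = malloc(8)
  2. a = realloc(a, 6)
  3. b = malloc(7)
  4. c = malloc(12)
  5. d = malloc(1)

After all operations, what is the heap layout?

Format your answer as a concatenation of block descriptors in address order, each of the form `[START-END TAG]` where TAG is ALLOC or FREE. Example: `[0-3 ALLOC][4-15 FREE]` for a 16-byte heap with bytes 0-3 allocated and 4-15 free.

Answer: [0-5 ALLOC][6-12 ALLOC][13-24 ALLOC][25-25 ALLOC][26-38 FREE]

Derivation:
Op 1: a = malloc(8) -> a = 0; heap: [0-7 ALLOC][8-38 FREE]
Op 2: a = realloc(a, 6) -> a = 0; heap: [0-5 ALLOC][6-38 FREE]
Op 3: b = malloc(7) -> b = 6; heap: [0-5 ALLOC][6-12 ALLOC][13-38 FREE]
Op 4: c = malloc(12) -> c = 13; heap: [0-5 ALLOC][6-12 ALLOC][13-24 ALLOC][25-38 FREE]
Op 5: d = malloc(1) -> d = 25; heap: [0-5 ALLOC][6-12 ALLOC][13-24 ALLOC][25-25 ALLOC][26-38 FREE]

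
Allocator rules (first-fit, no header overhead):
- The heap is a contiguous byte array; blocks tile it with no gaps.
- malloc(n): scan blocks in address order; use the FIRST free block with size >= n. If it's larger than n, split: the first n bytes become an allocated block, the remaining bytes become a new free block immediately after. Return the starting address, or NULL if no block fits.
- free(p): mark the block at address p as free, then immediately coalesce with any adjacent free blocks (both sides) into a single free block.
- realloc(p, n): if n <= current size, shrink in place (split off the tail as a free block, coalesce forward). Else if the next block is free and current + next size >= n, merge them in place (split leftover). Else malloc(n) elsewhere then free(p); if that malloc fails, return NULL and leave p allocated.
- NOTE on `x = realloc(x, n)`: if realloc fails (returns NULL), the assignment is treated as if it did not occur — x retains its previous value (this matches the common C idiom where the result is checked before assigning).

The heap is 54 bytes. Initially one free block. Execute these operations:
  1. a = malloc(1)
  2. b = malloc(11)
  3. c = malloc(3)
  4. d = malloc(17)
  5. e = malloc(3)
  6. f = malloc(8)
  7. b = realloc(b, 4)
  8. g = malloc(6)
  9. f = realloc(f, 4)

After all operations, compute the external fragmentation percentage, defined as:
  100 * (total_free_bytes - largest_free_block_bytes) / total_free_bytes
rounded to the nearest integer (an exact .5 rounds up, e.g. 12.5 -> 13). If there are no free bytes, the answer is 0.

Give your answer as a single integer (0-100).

Op 1: a = malloc(1) -> a = 0; heap: [0-0 ALLOC][1-53 FREE]
Op 2: b = malloc(11) -> b = 1; heap: [0-0 ALLOC][1-11 ALLOC][12-53 FREE]
Op 3: c = malloc(3) -> c = 12; heap: [0-0 ALLOC][1-11 ALLOC][12-14 ALLOC][15-53 FREE]
Op 4: d = malloc(17) -> d = 15; heap: [0-0 ALLOC][1-11 ALLOC][12-14 ALLOC][15-31 ALLOC][32-53 FREE]
Op 5: e = malloc(3) -> e = 32; heap: [0-0 ALLOC][1-11 ALLOC][12-14 ALLOC][15-31 ALLOC][32-34 ALLOC][35-53 FREE]
Op 6: f = malloc(8) -> f = 35; heap: [0-0 ALLOC][1-11 ALLOC][12-14 ALLOC][15-31 ALLOC][32-34 ALLOC][35-42 ALLOC][43-53 FREE]
Op 7: b = realloc(b, 4) -> b = 1; heap: [0-0 ALLOC][1-4 ALLOC][5-11 FREE][12-14 ALLOC][15-31 ALLOC][32-34 ALLOC][35-42 ALLOC][43-53 FREE]
Op 8: g = malloc(6) -> g = 5; heap: [0-0 ALLOC][1-4 ALLOC][5-10 ALLOC][11-11 FREE][12-14 ALLOC][15-31 ALLOC][32-34 ALLOC][35-42 ALLOC][43-53 FREE]
Op 9: f = realloc(f, 4) -> f = 35; heap: [0-0 ALLOC][1-4 ALLOC][5-10 ALLOC][11-11 FREE][12-14 ALLOC][15-31 ALLOC][32-34 ALLOC][35-38 ALLOC][39-53 FREE]
Free blocks: [1 15] total_free=16 largest=15 -> 100*(16-15)/16 = 100/16 = 6.25 -> rounds to 6

Answer: 6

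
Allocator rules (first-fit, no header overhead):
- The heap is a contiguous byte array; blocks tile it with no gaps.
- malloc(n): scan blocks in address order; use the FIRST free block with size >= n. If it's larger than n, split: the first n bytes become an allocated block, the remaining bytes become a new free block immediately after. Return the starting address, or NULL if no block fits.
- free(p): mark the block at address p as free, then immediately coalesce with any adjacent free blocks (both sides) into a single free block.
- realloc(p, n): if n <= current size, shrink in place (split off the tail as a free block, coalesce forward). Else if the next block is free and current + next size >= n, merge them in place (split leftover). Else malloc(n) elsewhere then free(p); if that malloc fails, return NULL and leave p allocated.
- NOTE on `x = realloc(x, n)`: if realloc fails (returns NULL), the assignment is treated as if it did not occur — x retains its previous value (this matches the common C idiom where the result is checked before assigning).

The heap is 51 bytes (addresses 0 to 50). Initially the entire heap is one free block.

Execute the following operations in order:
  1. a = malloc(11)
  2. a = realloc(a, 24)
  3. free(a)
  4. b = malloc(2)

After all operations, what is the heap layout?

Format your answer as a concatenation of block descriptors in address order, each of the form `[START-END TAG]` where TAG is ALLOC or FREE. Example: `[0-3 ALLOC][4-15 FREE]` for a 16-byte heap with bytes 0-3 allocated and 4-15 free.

Op 1: a = malloc(11) -> a = 0; heap: [0-10 ALLOC][11-50 FREE]
Op 2: a = realloc(a, 24) -> a = 0; heap: [0-23 ALLOC][24-50 FREE]
Op 3: free(a) -> (freed a); heap: [0-50 FREE]
Op 4: b = malloc(2) -> b = 0; heap: [0-1 ALLOC][2-50 FREE]

Answer: [0-1 ALLOC][2-50 FREE]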